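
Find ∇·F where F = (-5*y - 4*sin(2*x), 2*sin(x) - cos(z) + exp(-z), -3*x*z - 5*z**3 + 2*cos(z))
-3*x - 15*z**2 - 2*sin(z) - 8*cos(2*x)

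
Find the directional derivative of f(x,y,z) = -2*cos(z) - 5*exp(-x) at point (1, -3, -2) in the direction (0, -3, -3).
sqrt(2)*sin(2)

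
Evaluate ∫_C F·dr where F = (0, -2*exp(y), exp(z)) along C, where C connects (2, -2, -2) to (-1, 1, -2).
2*(1 - exp(3))*exp(-2)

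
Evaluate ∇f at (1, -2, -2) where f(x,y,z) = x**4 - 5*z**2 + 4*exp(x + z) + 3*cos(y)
(4*exp(-1) + 4, 3*sin(2), 4*exp(-1) + 20)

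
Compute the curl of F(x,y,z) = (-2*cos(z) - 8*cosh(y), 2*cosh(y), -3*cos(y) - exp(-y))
(3*sin(y) + exp(-y), 2*sin(z), 8*sinh(y))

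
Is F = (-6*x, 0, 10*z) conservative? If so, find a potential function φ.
Yes, F is conservative. φ = -3*x**2 + 5*z**2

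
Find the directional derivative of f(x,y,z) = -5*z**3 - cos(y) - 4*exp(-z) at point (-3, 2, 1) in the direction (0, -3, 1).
sqrt(10)*(-15*E - 3*E*sin(2) + 4)*exp(-1)/10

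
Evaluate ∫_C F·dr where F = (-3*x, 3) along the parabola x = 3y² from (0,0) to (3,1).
-21/2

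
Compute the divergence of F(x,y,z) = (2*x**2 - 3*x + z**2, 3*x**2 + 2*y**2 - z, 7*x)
4*x + 4*y - 3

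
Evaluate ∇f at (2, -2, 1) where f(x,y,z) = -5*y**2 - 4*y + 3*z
(0, 16, 3)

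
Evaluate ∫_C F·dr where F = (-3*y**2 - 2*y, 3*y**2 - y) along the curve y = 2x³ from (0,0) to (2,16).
26128/7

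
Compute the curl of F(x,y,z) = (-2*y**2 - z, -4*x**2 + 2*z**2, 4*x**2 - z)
(-4*z, -8*x - 1, -8*x + 4*y)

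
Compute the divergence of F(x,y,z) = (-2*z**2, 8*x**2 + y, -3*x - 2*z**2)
1 - 4*z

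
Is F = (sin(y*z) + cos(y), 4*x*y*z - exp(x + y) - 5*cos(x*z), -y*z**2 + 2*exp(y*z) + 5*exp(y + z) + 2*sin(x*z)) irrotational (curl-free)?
No, ∇×F = (-4*x*y - 5*x*sin(x*z) - z**2 + 2*z*exp(y*z) + 5*exp(y + z), y*cos(y*z) - 2*z*cos(x*z), 4*y*z + 5*z*sin(x*z) - z*cos(y*z) - exp(x + y) + sin(y))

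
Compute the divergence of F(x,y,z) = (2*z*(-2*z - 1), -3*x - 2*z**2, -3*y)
0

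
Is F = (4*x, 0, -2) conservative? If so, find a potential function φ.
Yes, F is conservative. φ = 2*x**2 - 2*z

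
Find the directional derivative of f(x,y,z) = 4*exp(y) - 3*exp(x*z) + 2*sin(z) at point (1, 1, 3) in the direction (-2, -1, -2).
-4*E/3 - 4*cos(3)/3 + 8*exp(3)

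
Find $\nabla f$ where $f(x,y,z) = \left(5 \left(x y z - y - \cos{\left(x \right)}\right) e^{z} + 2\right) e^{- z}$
(5*y*z + 5*sin(x), 5*x*z - 5, 5*x*y - 2*exp(-z))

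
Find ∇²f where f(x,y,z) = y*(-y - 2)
-2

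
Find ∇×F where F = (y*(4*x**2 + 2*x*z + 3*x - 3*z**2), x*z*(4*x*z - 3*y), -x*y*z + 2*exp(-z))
(x*(-8*x*z + 3*y - z), y*(2*x - 5*z), -4*x**2 + 8*x*z**2 - 2*x*z - 3*x - 3*y*z + 3*z**2)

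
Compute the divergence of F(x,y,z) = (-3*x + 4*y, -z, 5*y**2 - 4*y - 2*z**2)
-4*z - 3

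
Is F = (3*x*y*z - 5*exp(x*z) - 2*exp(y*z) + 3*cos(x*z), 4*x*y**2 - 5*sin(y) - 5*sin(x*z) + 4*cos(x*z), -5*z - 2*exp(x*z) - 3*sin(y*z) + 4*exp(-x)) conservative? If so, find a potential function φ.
No, ∇×F = (4*x*sin(x*z) + 5*x*cos(x*z) - 3*z*cos(y*z), 3*x*y - 5*x*exp(x*z) - 3*x*sin(x*z) - 2*y*exp(y*z) + 2*z*exp(x*z) + 4*exp(-x), -3*x*z + 4*y**2 + 2*z*exp(y*z) - 4*z*sin(x*z) - 5*z*cos(x*z)) ≠ 0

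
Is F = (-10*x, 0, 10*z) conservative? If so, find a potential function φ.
Yes, F is conservative. φ = -5*x**2 + 5*z**2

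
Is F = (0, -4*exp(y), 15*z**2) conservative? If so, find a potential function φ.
Yes, F is conservative. φ = 5*z**3 - 4*exp(y)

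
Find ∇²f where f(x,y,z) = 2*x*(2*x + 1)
8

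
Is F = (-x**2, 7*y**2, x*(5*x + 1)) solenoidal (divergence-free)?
No, ∇·F = -2*x + 14*y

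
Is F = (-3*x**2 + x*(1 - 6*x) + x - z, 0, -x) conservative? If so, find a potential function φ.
Yes, F is conservative. φ = x*(-3*x**2 + x - z)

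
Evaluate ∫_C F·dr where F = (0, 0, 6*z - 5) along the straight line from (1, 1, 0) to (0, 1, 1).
-2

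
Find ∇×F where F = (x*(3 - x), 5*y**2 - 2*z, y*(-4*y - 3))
(-8*y - 1, 0, 0)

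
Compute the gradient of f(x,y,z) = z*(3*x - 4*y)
(3*z, -4*z, 3*x - 4*y)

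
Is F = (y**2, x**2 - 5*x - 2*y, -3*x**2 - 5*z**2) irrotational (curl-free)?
No, ∇×F = (0, 6*x, 2*x - 2*y - 5)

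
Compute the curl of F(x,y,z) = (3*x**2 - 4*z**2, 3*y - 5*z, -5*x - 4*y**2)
(5 - 8*y, 5 - 8*z, 0)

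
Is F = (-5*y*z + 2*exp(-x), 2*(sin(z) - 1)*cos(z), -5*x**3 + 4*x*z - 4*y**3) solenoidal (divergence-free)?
No, ∇·F = 4*x - 2*exp(-x)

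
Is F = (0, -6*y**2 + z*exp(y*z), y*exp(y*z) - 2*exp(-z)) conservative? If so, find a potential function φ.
Yes, F is conservative. φ = -2*y**3 + exp(y*z) + 2*exp(-z)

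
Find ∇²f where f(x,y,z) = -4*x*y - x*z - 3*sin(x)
3*sin(x)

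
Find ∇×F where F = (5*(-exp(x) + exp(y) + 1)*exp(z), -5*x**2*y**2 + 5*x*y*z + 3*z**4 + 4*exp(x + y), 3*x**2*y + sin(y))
(3*x**2 - 5*x*y - 12*z**3 + cos(y), -6*x*y + 5*(-exp(x) + exp(y) + 1)*exp(z), -10*x*y**2 + 5*y*z + 4*exp(x + y) - 5*exp(y + z))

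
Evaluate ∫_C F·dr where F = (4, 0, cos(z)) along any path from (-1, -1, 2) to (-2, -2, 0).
-4 - sin(2)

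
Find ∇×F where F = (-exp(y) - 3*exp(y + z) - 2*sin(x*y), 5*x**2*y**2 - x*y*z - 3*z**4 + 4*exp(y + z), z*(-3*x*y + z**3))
(x*y - 3*x*z + 12*z**3 - 4*exp(y + z), 3*y*z - 3*exp(y + z), 10*x*y**2 + 2*x*cos(x*y) - y*z + exp(y) + 3*exp(y + z))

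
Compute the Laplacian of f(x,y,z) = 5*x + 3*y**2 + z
6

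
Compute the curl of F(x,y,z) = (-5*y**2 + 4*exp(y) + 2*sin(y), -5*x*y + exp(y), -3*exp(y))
(-3*exp(y), 0, 5*y - 4*exp(y) - 2*cos(y))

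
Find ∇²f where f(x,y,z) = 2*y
0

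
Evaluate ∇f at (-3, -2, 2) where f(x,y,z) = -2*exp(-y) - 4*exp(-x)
(4*exp(3), 2*exp(2), 0)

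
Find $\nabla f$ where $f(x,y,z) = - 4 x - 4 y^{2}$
(-4, -8*y, 0)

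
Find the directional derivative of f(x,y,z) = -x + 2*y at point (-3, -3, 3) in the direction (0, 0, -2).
0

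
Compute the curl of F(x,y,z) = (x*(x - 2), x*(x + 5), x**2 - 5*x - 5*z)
(0, 5 - 2*x, 2*x + 5)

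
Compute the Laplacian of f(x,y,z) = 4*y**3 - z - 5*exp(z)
24*y - 5*exp(z)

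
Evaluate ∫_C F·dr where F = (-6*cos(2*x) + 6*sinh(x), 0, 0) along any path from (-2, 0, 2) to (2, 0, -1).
-6*sin(4)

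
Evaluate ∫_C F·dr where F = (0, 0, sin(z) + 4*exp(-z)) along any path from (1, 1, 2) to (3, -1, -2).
-8*sinh(2)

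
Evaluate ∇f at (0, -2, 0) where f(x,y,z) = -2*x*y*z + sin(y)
(0, cos(2), 0)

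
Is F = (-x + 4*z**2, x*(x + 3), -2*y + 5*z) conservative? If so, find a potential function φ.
No, ∇×F = (-2, 8*z, 2*x + 3) ≠ 0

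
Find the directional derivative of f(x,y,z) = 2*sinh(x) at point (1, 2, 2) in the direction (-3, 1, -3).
-6*sqrt(19)*cosh(1)/19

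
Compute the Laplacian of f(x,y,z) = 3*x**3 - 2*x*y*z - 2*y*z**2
18*x - 4*y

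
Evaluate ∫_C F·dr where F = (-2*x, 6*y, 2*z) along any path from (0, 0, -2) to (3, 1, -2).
-6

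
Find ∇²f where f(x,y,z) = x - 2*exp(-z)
-2*exp(-z)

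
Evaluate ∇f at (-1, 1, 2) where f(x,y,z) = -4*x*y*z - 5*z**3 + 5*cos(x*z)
(-8 + 10*sin(2), 8, -56 - 5*sin(2))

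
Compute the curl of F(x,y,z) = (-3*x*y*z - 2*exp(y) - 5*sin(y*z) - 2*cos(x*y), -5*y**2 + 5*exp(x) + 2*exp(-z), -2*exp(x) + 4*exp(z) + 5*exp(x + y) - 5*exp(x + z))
((5*exp(x + y + z) + 2)*exp(-z), -3*x*y - 5*y*cos(y*z) + 2*exp(x) - 5*exp(x + y) + 5*exp(x + z), 3*x*z - 2*x*sin(x*y) + 5*z*cos(y*z) + 5*exp(x) + 2*exp(y))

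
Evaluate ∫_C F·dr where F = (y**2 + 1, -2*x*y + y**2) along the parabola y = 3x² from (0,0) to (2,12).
2026/5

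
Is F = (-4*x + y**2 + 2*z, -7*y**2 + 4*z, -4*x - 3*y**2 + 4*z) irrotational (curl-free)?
No, ∇×F = (-6*y - 4, 6, -2*y)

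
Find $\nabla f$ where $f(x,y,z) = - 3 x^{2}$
(-6*x, 0, 0)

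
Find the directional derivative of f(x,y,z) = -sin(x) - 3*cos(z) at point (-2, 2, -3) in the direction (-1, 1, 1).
sqrt(3)*(-sin(3) + cos(2)/3)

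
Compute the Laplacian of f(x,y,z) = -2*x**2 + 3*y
-4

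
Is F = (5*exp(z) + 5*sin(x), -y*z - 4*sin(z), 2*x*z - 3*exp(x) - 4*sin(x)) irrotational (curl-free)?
No, ∇×F = (y + 4*cos(z), -2*z + 3*exp(x) + 5*exp(z) + 4*cos(x), 0)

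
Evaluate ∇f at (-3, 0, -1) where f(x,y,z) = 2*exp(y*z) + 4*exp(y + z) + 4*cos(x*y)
(0, -2 + 4*exp(-1), 4*exp(-1))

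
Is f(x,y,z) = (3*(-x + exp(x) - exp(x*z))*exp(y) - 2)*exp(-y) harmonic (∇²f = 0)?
No, ∇²f = -3*x**2*exp(x*z) - 3*z**2*exp(x*z) + 3*exp(x) - 2*exp(-y)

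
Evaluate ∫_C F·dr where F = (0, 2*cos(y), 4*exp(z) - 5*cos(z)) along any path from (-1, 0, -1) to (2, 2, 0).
-5*sin(1) - 4*exp(-1) + 2*sin(2) + 4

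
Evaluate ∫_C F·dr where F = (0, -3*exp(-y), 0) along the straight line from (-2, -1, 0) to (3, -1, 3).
0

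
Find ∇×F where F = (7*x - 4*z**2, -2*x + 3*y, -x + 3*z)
(0, 1 - 8*z, -2)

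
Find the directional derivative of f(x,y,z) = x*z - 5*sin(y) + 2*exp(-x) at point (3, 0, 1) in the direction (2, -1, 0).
sqrt(5)*(-4 + 7*exp(3))*exp(-3)/5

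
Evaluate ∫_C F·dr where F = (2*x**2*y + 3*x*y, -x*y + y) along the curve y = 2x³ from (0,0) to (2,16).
-1088/105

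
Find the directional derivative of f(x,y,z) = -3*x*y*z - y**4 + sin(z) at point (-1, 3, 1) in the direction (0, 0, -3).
-9 - cos(1)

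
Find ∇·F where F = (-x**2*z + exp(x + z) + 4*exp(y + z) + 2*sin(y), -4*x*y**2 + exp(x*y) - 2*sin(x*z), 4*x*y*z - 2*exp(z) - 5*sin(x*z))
-4*x*y - 2*x*z + x*exp(x*y) - 5*x*cos(x*z) - 2*exp(z) + exp(x + z)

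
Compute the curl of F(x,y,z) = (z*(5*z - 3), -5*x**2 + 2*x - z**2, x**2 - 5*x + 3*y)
(2*z + 3, -2*x + 10*z + 2, 2 - 10*x)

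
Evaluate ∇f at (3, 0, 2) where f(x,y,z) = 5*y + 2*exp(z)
(0, 5, 2*exp(2))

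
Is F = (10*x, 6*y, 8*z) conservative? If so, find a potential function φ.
Yes, F is conservative. φ = 5*x**2 + 3*y**2 + 4*z**2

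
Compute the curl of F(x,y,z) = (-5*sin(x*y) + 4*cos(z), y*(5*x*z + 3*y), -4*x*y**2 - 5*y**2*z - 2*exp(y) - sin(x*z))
(-13*x*y - 10*y*z - 2*exp(y), 4*y**2 + z*cos(x*z) - 4*sin(z), 5*x*cos(x*y) + 5*y*z)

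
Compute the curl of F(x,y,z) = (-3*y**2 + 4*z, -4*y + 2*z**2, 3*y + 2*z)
(3 - 4*z, 4, 6*y)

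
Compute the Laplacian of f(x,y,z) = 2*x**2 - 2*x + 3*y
4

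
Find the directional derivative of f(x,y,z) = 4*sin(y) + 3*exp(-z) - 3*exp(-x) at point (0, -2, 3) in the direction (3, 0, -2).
3*sqrt(13)*(2 + 3*exp(3))*exp(-3)/13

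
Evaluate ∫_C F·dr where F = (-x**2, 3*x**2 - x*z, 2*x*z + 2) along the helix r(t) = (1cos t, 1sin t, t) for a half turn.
-10/3 - pi**2/4 + 2*pi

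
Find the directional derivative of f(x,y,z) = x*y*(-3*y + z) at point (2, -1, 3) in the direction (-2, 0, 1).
2*sqrt(5)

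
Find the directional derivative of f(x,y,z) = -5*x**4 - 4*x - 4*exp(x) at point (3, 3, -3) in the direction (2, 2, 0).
2*sqrt(2)*(-136 - exp(3))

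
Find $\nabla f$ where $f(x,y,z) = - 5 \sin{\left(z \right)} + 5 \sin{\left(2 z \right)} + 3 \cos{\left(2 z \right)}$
(0, 0, -6*sin(2*z) - 5*cos(z) + 10*cos(2*z))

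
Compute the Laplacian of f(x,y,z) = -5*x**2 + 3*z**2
-4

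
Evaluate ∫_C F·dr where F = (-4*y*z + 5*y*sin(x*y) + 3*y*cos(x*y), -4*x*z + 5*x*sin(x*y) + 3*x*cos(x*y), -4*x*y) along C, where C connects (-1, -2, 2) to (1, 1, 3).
-3*sin(2) - 5*cos(1) + 5*cos(2) + 3*sin(1) + 4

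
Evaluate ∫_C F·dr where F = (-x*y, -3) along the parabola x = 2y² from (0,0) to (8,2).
-286/5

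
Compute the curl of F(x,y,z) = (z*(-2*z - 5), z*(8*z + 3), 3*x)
(-16*z - 3, -4*z - 8, 0)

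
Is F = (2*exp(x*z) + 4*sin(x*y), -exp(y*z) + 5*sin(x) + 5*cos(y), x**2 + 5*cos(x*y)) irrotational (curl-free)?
No, ∇×F = (-5*x*sin(x*y) + y*exp(y*z), 2*x*exp(x*z) - 2*x + 5*y*sin(x*y), -4*x*cos(x*y) + 5*cos(x))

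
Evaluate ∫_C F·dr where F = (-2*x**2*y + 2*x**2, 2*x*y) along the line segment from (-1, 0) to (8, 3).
-819/2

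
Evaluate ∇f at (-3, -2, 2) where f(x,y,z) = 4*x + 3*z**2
(4, 0, 12)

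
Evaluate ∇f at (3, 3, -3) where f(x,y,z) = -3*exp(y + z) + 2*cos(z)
(0, -3, -3 + 2*sin(3))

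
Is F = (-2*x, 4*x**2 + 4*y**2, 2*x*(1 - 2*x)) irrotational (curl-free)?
No, ∇×F = (0, 8*x - 2, 8*x)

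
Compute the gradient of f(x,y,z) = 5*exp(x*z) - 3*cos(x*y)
(3*y*sin(x*y) + 5*z*exp(x*z), 3*x*sin(x*y), 5*x*exp(x*z))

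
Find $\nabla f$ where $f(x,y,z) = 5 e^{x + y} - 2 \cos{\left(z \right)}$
(5*exp(x + y), 5*exp(x + y), 2*sin(z))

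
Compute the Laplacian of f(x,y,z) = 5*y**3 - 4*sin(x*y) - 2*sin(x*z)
4*x**2*sin(x*y) + 2*x**2*sin(x*z) + 4*y**2*sin(x*y) + 30*y + 2*z**2*sin(x*z)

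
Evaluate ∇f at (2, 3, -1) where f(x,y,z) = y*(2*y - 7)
(0, 5, 0)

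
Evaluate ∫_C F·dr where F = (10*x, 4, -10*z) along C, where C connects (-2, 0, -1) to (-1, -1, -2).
-34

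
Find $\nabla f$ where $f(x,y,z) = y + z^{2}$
(0, 1, 2*z)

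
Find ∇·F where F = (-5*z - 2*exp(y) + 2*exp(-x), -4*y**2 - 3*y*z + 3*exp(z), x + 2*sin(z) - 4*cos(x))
-8*y - 3*z + 2*cos(z) - 2*exp(-x)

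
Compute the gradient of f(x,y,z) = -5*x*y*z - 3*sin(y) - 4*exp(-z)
(-5*y*z, -5*x*z - 3*cos(y), -5*x*y + 4*exp(-z))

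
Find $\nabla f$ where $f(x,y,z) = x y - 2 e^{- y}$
(y, x + 2*exp(-y), 0)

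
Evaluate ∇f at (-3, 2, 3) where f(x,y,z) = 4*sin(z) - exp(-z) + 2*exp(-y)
(0, -2*exp(-2), 4*cos(3) + exp(-3))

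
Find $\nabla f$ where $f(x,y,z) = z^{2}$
(0, 0, 2*z)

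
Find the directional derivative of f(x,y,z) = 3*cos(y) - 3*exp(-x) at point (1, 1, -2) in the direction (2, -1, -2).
2*exp(-1) + sin(1)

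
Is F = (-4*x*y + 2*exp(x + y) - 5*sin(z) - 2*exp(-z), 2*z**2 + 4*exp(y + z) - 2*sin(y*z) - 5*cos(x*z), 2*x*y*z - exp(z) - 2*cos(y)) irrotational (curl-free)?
No, ∇×F = (2*x*z - 5*x*sin(x*z) + 2*y*cos(y*z) - 4*z - 4*exp(y + z) + 2*sin(y), -2*y*z - 5*cos(z) + 2*exp(-z), 4*x + 5*z*sin(x*z) - 2*exp(x + y))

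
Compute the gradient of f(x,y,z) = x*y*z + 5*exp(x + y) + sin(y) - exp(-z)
(y*z + 5*exp(x + y), x*z + 5*exp(x + y) + cos(y), x*y + exp(-z))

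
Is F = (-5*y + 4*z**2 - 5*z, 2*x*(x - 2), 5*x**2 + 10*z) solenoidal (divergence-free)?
No, ∇·F = 10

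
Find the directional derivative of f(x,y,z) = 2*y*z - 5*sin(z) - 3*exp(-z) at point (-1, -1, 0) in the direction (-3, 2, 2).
-8*sqrt(17)/17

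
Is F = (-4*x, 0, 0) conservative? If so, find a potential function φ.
Yes, F is conservative. φ = -2*x**2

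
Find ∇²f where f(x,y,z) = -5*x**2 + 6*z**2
2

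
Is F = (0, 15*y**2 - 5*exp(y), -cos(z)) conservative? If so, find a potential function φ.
Yes, F is conservative. φ = 5*y**3 - 5*exp(y) - sin(z)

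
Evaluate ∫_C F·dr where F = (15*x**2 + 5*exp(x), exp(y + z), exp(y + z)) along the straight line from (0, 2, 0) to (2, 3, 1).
4*exp(2) + 35 + exp(4)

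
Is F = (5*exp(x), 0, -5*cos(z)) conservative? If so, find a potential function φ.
Yes, F is conservative. φ = 5*exp(x) - 5*sin(z)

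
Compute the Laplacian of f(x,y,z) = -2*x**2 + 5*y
-4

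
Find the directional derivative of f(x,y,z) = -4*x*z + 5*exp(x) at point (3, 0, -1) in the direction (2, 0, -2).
sqrt(2)*(16 + 5*exp(3))/2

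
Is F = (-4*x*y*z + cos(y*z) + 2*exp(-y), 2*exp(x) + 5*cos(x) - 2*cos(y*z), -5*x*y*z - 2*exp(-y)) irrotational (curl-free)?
No, ∇×F = (-5*x*z - 2*y*sin(y*z) + 2*exp(-y), y*(-4*x + 5*z - sin(y*z)), 4*x*z + z*sin(y*z) + 2*exp(x) - 5*sin(x) + 2*exp(-y))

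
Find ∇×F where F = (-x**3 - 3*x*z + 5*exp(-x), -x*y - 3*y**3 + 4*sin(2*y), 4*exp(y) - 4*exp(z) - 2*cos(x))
(4*exp(y), -3*x - 2*sin(x), -y)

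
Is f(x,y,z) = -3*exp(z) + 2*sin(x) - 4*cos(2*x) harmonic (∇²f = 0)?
No, ∇²f = -3*exp(z) - 2*sin(x) + 16*cos(2*x)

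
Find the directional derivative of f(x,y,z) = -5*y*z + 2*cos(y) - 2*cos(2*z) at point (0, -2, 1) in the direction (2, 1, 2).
10*sin(2)/3 + 5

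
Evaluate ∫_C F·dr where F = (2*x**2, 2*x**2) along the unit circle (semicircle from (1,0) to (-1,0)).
-4/3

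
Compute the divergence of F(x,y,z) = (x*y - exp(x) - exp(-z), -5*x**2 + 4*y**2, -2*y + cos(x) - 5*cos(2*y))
9*y - exp(x)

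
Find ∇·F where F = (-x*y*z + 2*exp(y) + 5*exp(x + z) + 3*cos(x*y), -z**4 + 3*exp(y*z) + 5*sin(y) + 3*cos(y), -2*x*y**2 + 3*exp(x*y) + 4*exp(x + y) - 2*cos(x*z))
2*x*sin(x*z) - y*z - 3*y*sin(x*y) + 3*z*exp(y*z) + 5*exp(x + z) - 3*sin(y) + 5*cos(y)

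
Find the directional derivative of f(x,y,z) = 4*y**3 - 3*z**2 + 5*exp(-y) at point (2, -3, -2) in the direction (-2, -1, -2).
-44 + 5*exp(3)/3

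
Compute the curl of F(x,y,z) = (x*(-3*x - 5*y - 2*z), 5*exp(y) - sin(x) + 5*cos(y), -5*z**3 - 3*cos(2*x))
(0, -2*x - 6*sin(2*x), 5*x - cos(x))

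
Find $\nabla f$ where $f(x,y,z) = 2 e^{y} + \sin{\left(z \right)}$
(0, 2*exp(y), cos(z))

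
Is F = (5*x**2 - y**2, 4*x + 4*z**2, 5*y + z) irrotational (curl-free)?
No, ∇×F = (5 - 8*z, 0, 2*y + 4)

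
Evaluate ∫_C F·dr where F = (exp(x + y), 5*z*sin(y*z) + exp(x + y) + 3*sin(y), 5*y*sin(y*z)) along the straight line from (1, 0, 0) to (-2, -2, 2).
-E + exp(-4) - 3*cos(2) - 5*cos(4) + 8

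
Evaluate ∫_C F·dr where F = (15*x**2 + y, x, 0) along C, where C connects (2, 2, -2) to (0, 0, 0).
-44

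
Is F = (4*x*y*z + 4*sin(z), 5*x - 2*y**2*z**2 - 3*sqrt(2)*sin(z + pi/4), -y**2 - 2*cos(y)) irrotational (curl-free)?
No, ∇×F = (4*y**2*z - 2*y + 2*sin(y) + 3*sqrt(2)*cos(z + pi/4), 4*x*y + 4*cos(z), -4*x*z + 5)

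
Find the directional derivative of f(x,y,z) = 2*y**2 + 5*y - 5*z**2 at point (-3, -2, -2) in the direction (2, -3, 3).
69*sqrt(22)/22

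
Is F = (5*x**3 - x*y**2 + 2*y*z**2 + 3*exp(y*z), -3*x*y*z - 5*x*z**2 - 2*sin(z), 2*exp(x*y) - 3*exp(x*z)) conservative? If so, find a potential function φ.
No, ∇×F = (3*x*y + 10*x*z + 2*x*exp(x*y) + 2*cos(z), 4*y*z - 2*y*exp(x*y) + 3*y*exp(y*z) + 3*z*exp(x*z), 2*x*y - 3*y*z - 7*z**2 - 3*z*exp(y*z)) ≠ 0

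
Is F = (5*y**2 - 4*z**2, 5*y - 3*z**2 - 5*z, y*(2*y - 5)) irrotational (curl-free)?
No, ∇×F = (4*y + 6*z, -8*z, -10*y)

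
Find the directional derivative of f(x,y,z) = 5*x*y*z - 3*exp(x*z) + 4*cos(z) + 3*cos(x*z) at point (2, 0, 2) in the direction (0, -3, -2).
4*sqrt(13)*(-15 + 3*sin(4) + 2*sin(2) + 3*exp(4))/13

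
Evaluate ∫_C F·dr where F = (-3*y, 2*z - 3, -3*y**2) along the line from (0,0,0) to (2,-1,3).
0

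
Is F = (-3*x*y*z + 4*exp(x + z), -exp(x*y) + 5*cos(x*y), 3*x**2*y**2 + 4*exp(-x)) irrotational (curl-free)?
No, ∇×F = (6*x**2*y, -6*x*y**2 - 3*x*y + 4*exp(x + z) + 4*exp(-x), 3*x*z - y*exp(x*y) - 5*y*sin(x*y))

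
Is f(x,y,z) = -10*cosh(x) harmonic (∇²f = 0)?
No, ∇²f = -10*cosh(x)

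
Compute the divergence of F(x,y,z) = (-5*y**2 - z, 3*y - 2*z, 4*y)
3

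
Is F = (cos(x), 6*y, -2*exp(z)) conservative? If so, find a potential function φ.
Yes, F is conservative. φ = 3*y**2 - 2*exp(z) + sin(x)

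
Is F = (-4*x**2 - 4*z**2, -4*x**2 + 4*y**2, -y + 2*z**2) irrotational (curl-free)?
No, ∇×F = (-1, -8*z, -8*x)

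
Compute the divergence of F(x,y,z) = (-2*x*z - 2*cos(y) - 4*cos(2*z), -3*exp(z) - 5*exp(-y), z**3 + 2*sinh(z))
3*z**2 - 2*z + 2*cosh(z) + 5*exp(-y)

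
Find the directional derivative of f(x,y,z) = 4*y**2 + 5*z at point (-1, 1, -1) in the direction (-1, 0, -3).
-3*sqrt(10)/2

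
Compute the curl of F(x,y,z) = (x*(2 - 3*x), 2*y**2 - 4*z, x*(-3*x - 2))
(4, 6*x + 2, 0)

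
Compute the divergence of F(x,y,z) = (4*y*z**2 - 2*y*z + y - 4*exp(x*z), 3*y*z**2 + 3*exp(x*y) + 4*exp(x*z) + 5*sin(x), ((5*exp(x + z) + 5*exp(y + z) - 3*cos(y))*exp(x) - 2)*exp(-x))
3*x*exp(x*y) + 3*z**2 - 4*z*exp(x*z) + 5*exp(x + z) + 5*exp(y + z)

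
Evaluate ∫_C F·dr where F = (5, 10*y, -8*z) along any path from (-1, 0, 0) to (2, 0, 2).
-1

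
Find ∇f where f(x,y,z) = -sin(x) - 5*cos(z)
(-cos(x), 0, 5*sin(z))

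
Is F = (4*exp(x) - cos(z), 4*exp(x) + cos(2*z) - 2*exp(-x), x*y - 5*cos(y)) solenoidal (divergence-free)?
No, ∇·F = 4*exp(x)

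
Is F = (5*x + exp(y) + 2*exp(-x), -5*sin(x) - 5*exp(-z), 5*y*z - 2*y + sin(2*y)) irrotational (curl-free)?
No, ∇×F = (5*z - 4*sin(y)**2 - 5*exp(-z), 0, -exp(y) - 5*cos(x))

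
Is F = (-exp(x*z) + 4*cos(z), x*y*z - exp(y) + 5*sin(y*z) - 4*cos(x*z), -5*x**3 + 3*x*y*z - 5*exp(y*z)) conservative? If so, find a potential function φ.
No, ∇×F = (-x*y + 3*x*z - 4*x*sin(x*z) - 5*y*cos(y*z) - 5*z*exp(y*z), 15*x**2 - x*exp(x*z) - 3*y*z - 4*sin(z), z*(y + 4*sin(x*z))) ≠ 0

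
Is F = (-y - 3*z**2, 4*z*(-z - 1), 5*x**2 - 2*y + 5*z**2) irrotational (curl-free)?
No, ∇×F = (8*z + 2, -10*x - 6*z, 1)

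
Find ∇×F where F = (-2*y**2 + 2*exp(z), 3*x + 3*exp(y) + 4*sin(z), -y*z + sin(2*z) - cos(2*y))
(-z + 2*sin(2*y) - 4*cos(z), 2*exp(z), 4*y + 3)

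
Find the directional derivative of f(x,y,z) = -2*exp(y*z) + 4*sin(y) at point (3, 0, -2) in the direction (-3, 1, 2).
4*sqrt(14)/7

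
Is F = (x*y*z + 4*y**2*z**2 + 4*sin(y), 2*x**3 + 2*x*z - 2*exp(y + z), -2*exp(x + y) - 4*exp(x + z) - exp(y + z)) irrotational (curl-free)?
No, ∇×F = (-2*x - 2*exp(x + y) + exp(y + z), x*y + 8*y**2*z + 2*exp(x + y) + 4*exp(x + z), 6*x**2 - x*z - 8*y*z**2 + 2*z - 4*cos(y))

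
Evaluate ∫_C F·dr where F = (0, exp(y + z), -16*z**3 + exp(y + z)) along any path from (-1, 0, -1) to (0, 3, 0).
-exp(-1) + 4 + exp(3)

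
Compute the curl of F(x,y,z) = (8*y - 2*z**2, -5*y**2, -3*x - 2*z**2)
(0, 3 - 4*z, -8)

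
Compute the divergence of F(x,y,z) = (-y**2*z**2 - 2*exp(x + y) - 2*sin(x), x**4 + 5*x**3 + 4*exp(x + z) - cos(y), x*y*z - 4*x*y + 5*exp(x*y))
x*y - 2*exp(x + y) + sin(y) - 2*cos(x)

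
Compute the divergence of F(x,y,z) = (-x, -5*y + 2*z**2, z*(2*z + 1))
4*z - 5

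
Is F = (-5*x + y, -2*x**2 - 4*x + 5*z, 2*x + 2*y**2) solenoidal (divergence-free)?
No, ∇·F = -5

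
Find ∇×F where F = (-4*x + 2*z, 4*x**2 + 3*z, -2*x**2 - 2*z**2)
(-3, 4*x + 2, 8*x)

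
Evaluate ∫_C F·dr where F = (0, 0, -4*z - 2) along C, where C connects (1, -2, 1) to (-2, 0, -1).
4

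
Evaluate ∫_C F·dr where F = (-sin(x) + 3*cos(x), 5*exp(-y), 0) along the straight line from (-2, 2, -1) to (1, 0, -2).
-5 - cos(2) + cos(1) + 5*exp(-2) + 3*sin(1) + 3*sin(2)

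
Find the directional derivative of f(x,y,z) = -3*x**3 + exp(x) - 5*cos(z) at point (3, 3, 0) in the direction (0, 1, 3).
0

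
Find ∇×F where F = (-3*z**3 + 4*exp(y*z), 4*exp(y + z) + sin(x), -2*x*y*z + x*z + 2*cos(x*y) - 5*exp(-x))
(-2*x*z - 2*x*sin(x*y) - 4*exp(y + z), 2*y*z + 4*y*exp(y*z) + 2*y*sin(x*y) - 9*z**2 - z - 5*exp(-x), -4*z*exp(y*z) + cos(x))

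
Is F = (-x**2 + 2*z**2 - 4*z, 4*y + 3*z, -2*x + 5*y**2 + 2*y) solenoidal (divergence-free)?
No, ∇·F = 4 - 2*x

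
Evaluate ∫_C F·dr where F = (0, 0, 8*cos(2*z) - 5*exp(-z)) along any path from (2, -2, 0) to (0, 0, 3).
-5 + 4*sin(6) + 5*exp(-3)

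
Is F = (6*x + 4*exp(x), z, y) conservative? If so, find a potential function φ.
Yes, F is conservative. φ = 3*x**2 + y*z + 4*exp(x)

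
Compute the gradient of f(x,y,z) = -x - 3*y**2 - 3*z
(-1, -6*y, -3)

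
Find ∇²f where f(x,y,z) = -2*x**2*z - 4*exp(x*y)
-4*x**2*exp(x*y) - 4*y**2*exp(x*y) - 4*z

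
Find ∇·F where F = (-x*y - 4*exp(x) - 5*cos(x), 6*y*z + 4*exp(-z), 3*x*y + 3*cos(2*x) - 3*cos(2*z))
-y + 6*z - 4*exp(x) + 5*sin(x) + 6*sin(2*z)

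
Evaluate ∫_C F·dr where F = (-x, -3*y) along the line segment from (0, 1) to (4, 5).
-44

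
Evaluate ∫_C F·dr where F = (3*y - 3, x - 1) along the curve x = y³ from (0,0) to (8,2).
14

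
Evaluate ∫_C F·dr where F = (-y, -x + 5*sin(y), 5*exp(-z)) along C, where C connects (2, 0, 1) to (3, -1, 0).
-5*cos(1) + 5*exp(-1) + 3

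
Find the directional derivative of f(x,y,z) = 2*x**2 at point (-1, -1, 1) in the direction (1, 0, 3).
-2*sqrt(10)/5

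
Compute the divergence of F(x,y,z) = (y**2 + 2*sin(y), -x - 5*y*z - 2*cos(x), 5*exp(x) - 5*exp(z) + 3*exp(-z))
-5*z - 5*exp(z) - 3*exp(-z)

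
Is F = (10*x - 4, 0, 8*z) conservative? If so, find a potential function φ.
Yes, F is conservative. φ = 5*x**2 - 4*x + 4*z**2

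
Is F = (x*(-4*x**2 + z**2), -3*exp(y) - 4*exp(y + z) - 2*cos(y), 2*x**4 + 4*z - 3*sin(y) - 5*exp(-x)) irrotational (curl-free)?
No, ∇×F = (4*exp(y + z) - 3*cos(y), -8*x**3 + 2*x*z - 5*exp(-x), 0)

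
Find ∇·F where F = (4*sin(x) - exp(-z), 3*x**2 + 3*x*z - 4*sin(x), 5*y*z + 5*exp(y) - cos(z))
5*y + sin(z) + 4*cos(x)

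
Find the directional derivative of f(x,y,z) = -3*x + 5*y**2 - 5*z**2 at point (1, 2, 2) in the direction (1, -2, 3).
-103*sqrt(14)/14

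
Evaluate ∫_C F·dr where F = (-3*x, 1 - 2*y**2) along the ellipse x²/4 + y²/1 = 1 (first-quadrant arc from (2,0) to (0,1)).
19/3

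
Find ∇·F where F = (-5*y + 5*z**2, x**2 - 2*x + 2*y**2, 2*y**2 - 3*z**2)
4*y - 6*z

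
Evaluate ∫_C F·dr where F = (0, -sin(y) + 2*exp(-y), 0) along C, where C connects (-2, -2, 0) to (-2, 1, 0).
-2*exp(-1) - cos(2) + cos(1) + 2*exp(2)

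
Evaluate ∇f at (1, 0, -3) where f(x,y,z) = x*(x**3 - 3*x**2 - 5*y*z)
(-5, 15, 0)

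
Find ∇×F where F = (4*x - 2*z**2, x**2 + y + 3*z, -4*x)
(-3, 4 - 4*z, 2*x)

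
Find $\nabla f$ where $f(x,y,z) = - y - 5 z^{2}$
(0, -1, -10*z)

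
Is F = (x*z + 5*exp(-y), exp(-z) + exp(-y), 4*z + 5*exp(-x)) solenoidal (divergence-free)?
No, ∇·F = z + 4 - exp(-y)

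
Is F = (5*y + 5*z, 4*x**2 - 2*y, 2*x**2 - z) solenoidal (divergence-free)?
No, ∇·F = -3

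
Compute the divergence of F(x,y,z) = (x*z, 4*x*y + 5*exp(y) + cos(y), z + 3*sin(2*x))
4*x + z + 5*exp(y) - sin(y) + 1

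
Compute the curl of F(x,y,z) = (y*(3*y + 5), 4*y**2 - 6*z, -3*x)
(6, 3, -6*y - 5)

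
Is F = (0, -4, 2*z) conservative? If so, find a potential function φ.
Yes, F is conservative. φ = -4*y + z**2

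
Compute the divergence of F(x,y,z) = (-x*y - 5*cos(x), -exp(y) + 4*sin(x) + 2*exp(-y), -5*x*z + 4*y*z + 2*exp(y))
-5*x + 3*y - exp(y) + 5*sin(x) - 2*exp(-y)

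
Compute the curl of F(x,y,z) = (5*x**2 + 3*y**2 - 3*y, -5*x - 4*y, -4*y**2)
(-8*y, 0, -6*y - 2)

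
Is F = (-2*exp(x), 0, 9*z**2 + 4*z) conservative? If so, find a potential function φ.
Yes, F is conservative. φ = 3*z**3 + 2*z**2 - 2*exp(x)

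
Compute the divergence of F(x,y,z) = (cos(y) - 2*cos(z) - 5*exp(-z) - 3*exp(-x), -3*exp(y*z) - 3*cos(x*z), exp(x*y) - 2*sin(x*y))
-3*z*exp(y*z) + 3*exp(-x)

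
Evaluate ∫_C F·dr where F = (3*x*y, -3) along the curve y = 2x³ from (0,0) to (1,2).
-24/5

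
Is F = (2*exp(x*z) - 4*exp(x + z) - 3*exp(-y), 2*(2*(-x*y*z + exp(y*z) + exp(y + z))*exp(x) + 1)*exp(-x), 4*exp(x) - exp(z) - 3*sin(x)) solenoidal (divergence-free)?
No, ∇·F = -4*x*z + 2*z*exp(x*z) + 4*z*exp(y*z) - exp(z) - 4*exp(x + z) + 4*exp(y + z)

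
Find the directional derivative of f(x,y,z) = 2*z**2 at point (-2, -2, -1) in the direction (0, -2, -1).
4*sqrt(5)/5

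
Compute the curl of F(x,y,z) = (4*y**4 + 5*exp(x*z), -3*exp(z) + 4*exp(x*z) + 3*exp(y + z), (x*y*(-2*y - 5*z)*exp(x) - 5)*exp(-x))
(-4*x*y - 5*x*z - 4*x*exp(x*z) + 3*exp(z) - 3*exp(y + z), 5*x*exp(x*z) + 2*y**2 + 5*y*z - 5*exp(-x), -16*y**3 + 4*z*exp(x*z))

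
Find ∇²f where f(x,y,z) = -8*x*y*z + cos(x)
-cos(x)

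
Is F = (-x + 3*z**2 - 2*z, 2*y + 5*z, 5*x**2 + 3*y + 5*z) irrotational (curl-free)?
No, ∇×F = (-2, -10*x + 6*z - 2, 0)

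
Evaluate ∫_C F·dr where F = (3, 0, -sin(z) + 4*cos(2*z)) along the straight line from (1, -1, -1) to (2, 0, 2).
2*sin(4) - cos(1) + cos(2) + 2*sin(2) + 3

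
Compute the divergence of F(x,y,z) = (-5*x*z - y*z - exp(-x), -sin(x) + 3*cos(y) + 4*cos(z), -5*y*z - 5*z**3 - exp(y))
-5*y - 15*z**2 - 5*z - 3*sin(y) + exp(-x)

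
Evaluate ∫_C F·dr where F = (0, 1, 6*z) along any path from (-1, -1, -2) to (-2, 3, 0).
-8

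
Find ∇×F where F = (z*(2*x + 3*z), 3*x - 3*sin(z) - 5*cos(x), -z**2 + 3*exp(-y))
(3*cos(z) - 3*exp(-y), 2*x + 6*z, 5*sin(x) + 3)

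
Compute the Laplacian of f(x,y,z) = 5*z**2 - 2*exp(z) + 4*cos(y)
-2*exp(z) - 4*cos(y) + 10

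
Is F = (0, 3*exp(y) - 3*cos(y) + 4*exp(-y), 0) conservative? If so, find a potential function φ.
Yes, F is conservative. φ = 3*exp(y) - 3*sin(y) - 4*exp(-y)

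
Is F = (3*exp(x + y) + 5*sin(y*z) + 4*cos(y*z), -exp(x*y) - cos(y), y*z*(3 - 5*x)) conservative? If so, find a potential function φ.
No, ∇×F = (z*(3 - 5*x), y*(5*z - 4*sin(y*z) + 5*cos(y*z)), -y*exp(x*y) + 4*z*sin(y*z) - 5*z*cos(y*z) - 3*exp(x + y)) ≠ 0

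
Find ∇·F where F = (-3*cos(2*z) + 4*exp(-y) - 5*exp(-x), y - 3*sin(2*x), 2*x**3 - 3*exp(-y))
1 + 5*exp(-x)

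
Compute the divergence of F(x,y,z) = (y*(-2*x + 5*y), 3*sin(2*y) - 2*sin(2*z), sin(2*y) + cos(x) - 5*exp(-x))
-2*y + 6*cos(2*y)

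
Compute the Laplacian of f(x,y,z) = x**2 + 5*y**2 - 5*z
12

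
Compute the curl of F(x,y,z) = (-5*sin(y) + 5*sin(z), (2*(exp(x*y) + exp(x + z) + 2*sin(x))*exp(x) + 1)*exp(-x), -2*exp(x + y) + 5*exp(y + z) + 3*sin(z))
(-2*exp(x + y) - 2*exp(x + z) + 5*exp(y + z), 2*exp(x + y) + 5*cos(z), 2*y*exp(x*y) + 2*exp(x + z) + 4*cos(x) + 5*cos(y) - exp(-x))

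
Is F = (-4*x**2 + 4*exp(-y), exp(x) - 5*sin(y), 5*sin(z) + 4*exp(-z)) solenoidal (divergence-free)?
No, ∇·F = -8*x - 5*cos(y) + 5*cos(z) - 4*exp(-z)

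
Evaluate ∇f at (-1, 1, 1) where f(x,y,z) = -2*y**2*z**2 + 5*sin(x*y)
(5*cos(1), -4 - 5*cos(1), -4)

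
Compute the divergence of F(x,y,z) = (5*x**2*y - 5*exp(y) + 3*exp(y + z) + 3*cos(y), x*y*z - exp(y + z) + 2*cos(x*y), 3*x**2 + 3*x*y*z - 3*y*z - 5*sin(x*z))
13*x*y + x*z - 2*x*sin(x*y) - 5*x*cos(x*z) - 3*y - exp(y + z)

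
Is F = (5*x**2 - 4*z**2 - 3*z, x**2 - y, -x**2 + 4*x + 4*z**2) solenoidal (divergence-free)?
No, ∇·F = 10*x + 8*z - 1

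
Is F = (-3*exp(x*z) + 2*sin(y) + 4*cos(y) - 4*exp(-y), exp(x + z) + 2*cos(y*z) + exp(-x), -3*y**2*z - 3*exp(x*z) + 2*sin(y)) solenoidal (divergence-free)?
No, ∇·F = -3*x*exp(x*z) - 3*y**2 - 3*z*exp(x*z) - 2*z*sin(y*z)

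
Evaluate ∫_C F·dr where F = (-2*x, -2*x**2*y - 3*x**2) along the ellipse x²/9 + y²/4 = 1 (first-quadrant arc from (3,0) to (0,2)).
-45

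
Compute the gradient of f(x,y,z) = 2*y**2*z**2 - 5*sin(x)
(-5*cos(x), 4*y*z**2, 4*y**2*z)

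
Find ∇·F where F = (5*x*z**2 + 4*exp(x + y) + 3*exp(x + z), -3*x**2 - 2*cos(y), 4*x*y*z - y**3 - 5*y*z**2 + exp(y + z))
4*x*y - 10*y*z + 5*z**2 + 4*exp(x + y) + 3*exp(x + z) + exp(y + z) + 2*sin(y)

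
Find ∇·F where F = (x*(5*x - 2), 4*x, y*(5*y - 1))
10*x - 2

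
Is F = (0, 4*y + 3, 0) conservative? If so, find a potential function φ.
Yes, F is conservative. φ = y*(2*y + 3)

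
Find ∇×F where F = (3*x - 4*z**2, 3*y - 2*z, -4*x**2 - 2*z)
(2, 8*x - 8*z, 0)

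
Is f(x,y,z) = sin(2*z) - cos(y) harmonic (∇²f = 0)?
No, ∇²f = -4*sin(2*z) + cos(y)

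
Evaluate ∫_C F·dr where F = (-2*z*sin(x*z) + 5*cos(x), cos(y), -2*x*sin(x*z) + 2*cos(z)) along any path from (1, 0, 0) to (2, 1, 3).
-4*sin(1) - 2 + 2*sin(3) + 2*cos(6) + 5*sin(2)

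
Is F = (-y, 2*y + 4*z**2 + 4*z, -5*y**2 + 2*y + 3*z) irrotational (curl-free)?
No, ∇×F = (-10*y - 8*z - 2, 0, 1)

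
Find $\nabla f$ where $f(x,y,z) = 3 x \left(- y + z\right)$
(-3*y + 3*z, -3*x, 3*x)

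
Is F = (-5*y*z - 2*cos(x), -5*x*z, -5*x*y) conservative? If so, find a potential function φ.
Yes, F is conservative. φ = -5*x*y*z - 2*sin(x)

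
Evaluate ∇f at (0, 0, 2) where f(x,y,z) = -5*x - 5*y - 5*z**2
(-5, -5, -20)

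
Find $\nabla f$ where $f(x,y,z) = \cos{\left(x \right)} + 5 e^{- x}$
(-sin(x) - 5*exp(-x), 0, 0)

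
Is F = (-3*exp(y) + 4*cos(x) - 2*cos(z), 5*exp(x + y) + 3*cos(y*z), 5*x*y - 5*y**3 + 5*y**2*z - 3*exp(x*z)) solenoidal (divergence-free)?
No, ∇·F = -3*x*exp(x*z) + 5*y**2 - 3*z*sin(y*z) + 5*exp(x + y) - 4*sin(x)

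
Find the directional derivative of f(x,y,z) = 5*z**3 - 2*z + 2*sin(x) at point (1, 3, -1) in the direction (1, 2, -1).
sqrt(6)*(-13 + 2*cos(1))/6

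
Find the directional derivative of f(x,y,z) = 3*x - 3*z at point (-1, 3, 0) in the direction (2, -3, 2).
0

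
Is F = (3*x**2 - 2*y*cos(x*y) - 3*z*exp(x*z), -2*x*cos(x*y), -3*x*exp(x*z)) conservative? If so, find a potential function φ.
Yes, F is conservative. φ = x**3 - 3*exp(x*z) - 2*sin(x*y)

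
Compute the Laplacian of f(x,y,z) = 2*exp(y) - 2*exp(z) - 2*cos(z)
2*exp(y) - 2*exp(z) + 2*cos(z)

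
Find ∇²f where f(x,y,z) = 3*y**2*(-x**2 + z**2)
-6*x**2 + 6*z**2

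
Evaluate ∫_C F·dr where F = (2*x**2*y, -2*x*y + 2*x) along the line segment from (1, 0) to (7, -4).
-760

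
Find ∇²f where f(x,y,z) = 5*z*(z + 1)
10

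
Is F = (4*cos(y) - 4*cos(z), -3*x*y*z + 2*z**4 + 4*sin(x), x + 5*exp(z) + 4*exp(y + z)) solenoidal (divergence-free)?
No, ∇·F = -3*x*z + 5*exp(z) + 4*exp(y + z)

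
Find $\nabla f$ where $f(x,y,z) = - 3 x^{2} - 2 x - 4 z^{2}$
(-6*x - 2, 0, -8*z)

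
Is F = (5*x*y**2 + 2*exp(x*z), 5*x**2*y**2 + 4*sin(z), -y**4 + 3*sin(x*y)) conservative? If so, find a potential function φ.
No, ∇×F = (3*x*cos(x*y) - 4*y**3 - 4*cos(z), 2*x*exp(x*z) - 3*y*cos(x*y), 10*x*y*(y - 1)) ≠ 0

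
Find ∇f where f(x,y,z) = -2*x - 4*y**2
(-2, -8*y, 0)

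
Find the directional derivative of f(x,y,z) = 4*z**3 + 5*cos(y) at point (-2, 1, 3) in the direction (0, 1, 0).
-5*sin(1)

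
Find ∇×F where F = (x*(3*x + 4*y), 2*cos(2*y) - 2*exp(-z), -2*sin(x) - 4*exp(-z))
(-2*exp(-z), 2*cos(x), -4*x)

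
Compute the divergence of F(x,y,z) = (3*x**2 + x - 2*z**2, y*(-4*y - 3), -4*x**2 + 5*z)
6*x - 8*y + 3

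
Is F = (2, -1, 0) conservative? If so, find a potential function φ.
Yes, F is conservative. φ = 2*x - y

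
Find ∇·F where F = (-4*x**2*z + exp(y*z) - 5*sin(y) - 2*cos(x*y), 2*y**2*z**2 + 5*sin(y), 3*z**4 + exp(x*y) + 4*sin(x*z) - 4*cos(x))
-8*x*z + 4*x*cos(x*z) + 4*y*z**2 + 2*y*sin(x*y) + 12*z**3 + 5*cos(y)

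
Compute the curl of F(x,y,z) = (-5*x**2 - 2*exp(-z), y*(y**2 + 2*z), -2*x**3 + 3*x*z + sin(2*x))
(-2*y, 6*x**2 - 3*z - 2*cos(2*x) + 2*exp(-z), 0)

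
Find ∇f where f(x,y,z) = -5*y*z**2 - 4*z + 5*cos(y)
(0, -5*z**2 - 5*sin(y), -10*y*z - 4)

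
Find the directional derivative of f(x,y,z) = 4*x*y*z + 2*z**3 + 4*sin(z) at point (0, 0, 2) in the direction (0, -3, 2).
8*sqrt(13)*(cos(2) + 6)/13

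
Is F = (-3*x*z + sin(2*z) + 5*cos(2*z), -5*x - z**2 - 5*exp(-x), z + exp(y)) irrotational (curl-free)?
No, ∇×F = (2*z + exp(y), -3*x - 10*sin(2*z) + 2*cos(2*z), -5 + 5*exp(-x))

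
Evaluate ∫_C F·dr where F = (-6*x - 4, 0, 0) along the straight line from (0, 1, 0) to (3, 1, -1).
-39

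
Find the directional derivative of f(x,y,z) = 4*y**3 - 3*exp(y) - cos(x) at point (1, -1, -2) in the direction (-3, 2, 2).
3*sqrt(17)*(-E*sin(1) - 2 + 8*E)*exp(-1)/17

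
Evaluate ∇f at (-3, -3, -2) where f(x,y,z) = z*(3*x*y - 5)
(18, 18, 22)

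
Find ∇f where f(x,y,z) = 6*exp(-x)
(-6*exp(-x), 0, 0)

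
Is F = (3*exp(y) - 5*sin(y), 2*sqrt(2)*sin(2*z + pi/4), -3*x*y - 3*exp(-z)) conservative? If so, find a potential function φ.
No, ∇×F = (-3*x - 4*sqrt(2)*cos(2*z + pi/4), 3*y, -3*exp(y) + 5*cos(y)) ≠ 0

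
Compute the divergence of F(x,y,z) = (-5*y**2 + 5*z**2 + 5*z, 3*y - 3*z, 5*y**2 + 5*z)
8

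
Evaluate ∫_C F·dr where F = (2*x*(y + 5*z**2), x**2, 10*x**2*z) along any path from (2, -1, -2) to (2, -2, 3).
96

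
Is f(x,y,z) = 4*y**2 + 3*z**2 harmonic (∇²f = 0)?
No, ∇²f = 14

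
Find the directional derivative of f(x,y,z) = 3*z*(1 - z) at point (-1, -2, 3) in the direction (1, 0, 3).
-9*sqrt(10)/2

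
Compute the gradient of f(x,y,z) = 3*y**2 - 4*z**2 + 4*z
(0, 6*y, 4 - 8*z)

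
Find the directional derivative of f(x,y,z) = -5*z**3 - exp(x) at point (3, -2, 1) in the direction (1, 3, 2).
sqrt(14)*(-30 - exp(3))/14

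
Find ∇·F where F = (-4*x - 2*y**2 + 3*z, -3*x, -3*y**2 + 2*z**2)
4*z - 4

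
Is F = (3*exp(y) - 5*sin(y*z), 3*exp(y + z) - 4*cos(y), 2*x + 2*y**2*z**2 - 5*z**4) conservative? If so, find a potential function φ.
No, ∇×F = (4*y*z**2 - 3*exp(y + z), -5*y*cos(y*z) - 2, 5*z*cos(y*z) - 3*exp(y)) ≠ 0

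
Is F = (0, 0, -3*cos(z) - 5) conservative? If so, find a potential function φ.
Yes, F is conservative. φ = -5*z - 3*sin(z)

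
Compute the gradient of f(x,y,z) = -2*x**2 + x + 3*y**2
(1 - 4*x, 6*y, 0)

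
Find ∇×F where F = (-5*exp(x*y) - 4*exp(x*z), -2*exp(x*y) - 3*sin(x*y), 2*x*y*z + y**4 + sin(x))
(2*x*z + 4*y**3, -4*x*exp(x*z) - 2*y*z - cos(x), 5*x*exp(x*y) - 2*y*exp(x*y) - 3*y*cos(x*y))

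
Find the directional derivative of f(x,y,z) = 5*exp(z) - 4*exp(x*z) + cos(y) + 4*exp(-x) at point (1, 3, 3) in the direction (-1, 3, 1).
sqrt(11)*(-3*E*sin(3) + 4 + 13*exp(4))*exp(-1)/11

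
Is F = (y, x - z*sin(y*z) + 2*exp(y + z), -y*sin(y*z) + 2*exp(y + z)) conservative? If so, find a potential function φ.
Yes, F is conservative. φ = x*y + 2*exp(y + z) + cos(y*z)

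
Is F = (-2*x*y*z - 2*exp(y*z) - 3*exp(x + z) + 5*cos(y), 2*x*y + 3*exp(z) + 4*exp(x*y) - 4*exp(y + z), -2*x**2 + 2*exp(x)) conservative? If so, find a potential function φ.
No, ∇×F = ((4*exp(y) - 3)*exp(z), -2*x*y + 4*x - 2*y*exp(y*z) - 2*exp(x) - 3*exp(x + z), 2*x*z + 4*y*exp(x*y) + 2*y + 2*z*exp(y*z) + 5*sin(y)) ≠ 0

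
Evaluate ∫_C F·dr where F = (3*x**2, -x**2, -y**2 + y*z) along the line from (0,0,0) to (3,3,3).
18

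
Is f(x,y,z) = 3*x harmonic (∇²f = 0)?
Yes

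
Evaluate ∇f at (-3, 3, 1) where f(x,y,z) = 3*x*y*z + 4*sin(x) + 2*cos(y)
(4*cos(3) + 9, -9 - 2*sin(3), -27)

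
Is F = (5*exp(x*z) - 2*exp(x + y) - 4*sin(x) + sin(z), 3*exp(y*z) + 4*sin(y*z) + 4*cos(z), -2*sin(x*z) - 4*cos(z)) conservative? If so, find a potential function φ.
No, ∇×F = (-3*y*exp(y*z) - 4*y*cos(y*z) + 4*sin(z), 5*x*exp(x*z) + 2*z*cos(x*z) + cos(z), 2*exp(x + y)) ≠ 0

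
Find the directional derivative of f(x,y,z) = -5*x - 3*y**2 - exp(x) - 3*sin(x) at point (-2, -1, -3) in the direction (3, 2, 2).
-3*sqrt(17)*(3*exp(2)*cos(2) + 1 + exp(2))*exp(-2)/17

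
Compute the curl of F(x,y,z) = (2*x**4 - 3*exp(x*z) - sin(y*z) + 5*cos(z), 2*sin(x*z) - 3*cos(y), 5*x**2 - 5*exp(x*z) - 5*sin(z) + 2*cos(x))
(-2*x*cos(x*z), -3*x*exp(x*z) - 10*x - y*cos(y*z) + 5*z*exp(x*z) + 2*sin(x) - 5*sin(z), z*(2*cos(x*z) + cos(y*z)))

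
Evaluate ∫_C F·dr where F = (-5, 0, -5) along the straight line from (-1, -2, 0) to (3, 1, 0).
-20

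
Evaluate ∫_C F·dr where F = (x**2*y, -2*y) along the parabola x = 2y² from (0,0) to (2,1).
9/7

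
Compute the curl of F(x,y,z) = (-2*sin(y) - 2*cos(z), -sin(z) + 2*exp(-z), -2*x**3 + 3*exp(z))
(cos(z) + 2*exp(-z), 6*x**2 + 2*sin(z), 2*cos(y))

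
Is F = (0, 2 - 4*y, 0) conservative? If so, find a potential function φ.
Yes, F is conservative. φ = 2*y*(1 - y)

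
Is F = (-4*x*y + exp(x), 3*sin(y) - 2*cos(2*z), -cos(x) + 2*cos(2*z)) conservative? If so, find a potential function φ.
No, ∇×F = (-4*sin(2*z), -sin(x), 4*x) ≠ 0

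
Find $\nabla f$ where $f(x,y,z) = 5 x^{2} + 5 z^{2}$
(10*x, 0, 10*z)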